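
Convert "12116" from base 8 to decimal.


Input: "12116" in base 8
Positional expansion:
  Digit '1' (value 1) x 8^4 = 4096
  Digit '2' (value 2) x 8^3 = 1024
  Digit '1' (value 1) x 8^2 = 64
  Digit '1' (value 1) x 8^1 = 8
  Digit '6' (value 6) x 8^0 = 6
Sum = 5198

5198


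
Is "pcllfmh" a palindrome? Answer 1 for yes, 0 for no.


Input: pcllfmh
Reversed: hmfllcp
  Compare pos 0 ('p') with pos 6 ('h'): MISMATCH
  Compare pos 1 ('c') with pos 5 ('m'): MISMATCH
  Compare pos 2 ('l') with pos 4 ('f'): MISMATCH
Result: not a palindrome

0


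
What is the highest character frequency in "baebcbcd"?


Input: baebcbcd
Character counts:
  'a': 1
  'b': 3
  'c': 2
  'd': 1
  'e': 1
Maximum frequency: 3

3


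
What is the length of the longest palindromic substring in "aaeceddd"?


Input: "aaeceddd"
Checking substrings for palindromes:
  [2:5] "ece" (len 3) => palindrome
  [5:8] "ddd" (len 3) => palindrome
  [0:2] "aa" (len 2) => palindrome
  [5:7] "dd" (len 2) => palindrome
  [6:8] "dd" (len 2) => palindrome
Longest palindromic substring: "ece" with length 3

3


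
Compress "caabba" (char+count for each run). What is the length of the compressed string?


Input: caabba
Runs:
  'c' x 1 => "c1"
  'a' x 2 => "a2"
  'b' x 2 => "b2"
  'a' x 1 => "a1"
Compressed: "c1a2b2a1"
Compressed length: 8

8


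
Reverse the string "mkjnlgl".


Input: mkjnlgl
Reading characters right to left:
  Position 6: 'l'
  Position 5: 'g'
  Position 4: 'l'
  Position 3: 'n'
  Position 2: 'j'
  Position 1: 'k'
  Position 0: 'm'
Reversed: lglnjkm

lglnjkm


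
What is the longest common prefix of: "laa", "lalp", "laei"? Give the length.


Words: laa, lalp, laei
  Position 0: all 'l' => match
  Position 1: all 'a' => match
  Position 2: ('a', 'l', 'e') => mismatch, stop
LCP = "la" (length 2)

2


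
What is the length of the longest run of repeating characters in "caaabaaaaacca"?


Input: "caaabaaaaacca"
Scanning for longest run:
  Position 1 ('a'): new char, reset run to 1
  Position 2 ('a'): continues run of 'a', length=2
  Position 3 ('a'): continues run of 'a', length=3
  Position 4 ('b'): new char, reset run to 1
  Position 5 ('a'): new char, reset run to 1
  Position 6 ('a'): continues run of 'a', length=2
  Position 7 ('a'): continues run of 'a', length=3
  Position 8 ('a'): continues run of 'a', length=4
  Position 9 ('a'): continues run of 'a', length=5
  Position 10 ('c'): new char, reset run to 1
  Position 11 ('c'): continues run of 'c', length=2
  Position 12 ('a'): new char, reset run to 1
Longest run: 'a' with length 5

5


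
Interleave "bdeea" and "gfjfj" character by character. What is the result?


Interleaving "bdeea" and "gfjfj":
  Position 0: 'b' from first, 'g' from second => "bg"
  Position 1: 'd' from first, 'f' from second => "df"
  Position 2: 'e' from first, 'j' from second => "ej"
  Position 3: 'e' from first, 'f' from second => "ef"
  Position 4: 'a' from first, 'j' from second => "aj"
Result: bgdfejefaj

bgdfejefaj


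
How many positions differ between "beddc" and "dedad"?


Comparing "beddc" and "dedad" position by position:
  Position 0: 'b' vs 'd' => DIFFER
  Position 1: 'e' vs 'e' => same
  Position 2: 'd' vs 'd' => same
  Position 3: 'd' vs 'a' => DIFFER
  Position 4: 'c' vs 'd' => DIFFER
Positions that differ: 3

3


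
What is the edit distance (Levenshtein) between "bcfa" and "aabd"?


Computing edit distance: "bcfa" -> "aabd"
DP table:
           a    a    b    d
      0    1    2    3    4
  b   1    1    2    2    3
  c   2    2    2    3    3
  f   3    3    3    3    4
  a   4    3    3    4    4
Edit distance = dp[4][4] = 4

4


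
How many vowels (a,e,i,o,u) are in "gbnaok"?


Input: gbnaok
Checking each character:
  'g' at position 0: consonant
  'b' at position 1: consonant
  'n' at position 2: consonant
  'a' at position 3: vowel (running total: 1)
  'o' at position 4: vowel (running total: 2)
  'k' at position 5: consonant
Total vowels: 2

2


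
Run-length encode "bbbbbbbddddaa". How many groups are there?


Input: bbbbbbbddddaa
Scanning for consecutive runs:
  Group 1: 'b' x 7 (positions 0-6)
  Group 2: 'd' x 4 (positions 7-10)
  Group 3: 'a' x 2 (positions 11-12)
Total groups: 3

3


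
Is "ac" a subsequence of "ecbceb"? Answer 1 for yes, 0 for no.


Check if "ac" is a subsequence of "ecbceb"
Greedy scan:
  Position 0 ('e'): no match needed
  Position 1 ('c'): no match needed
  Position 2 ('b'): no match needed
  Position 3 ('c'): no match needed
  Position 4 ('e'): no match needed
  Position 5 ('b'): no match needed
Only matched 0/2 characters => not a subsequence

0


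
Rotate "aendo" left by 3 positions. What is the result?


Input: "aendo", rotate left by 3
First 3 characters: "aen"
Remaining characters: "do"
Concatenate remaining + first: "do" + "aen" = "doaen"

doaen


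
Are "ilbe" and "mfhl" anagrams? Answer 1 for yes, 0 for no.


Strings: "ilbe", "mfhl"
Sorted first:  beil
Sorted second: fhlm
Differ at position 0: 'b' vs 'f' => not anagrams

0


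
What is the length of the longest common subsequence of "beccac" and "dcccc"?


LCS of "beccac" and "dcccc"
DP table:
           d    c    c    c    c
      0    0    0    0    0    0
  b   0    0    0    0    0    0
  e   0    0    0    0    0    0
  c   0    0    1    1    1    1
  c   0    0    1    2    2    2
  a   0    0    1    2    2    2
  c   0    0    1    2    3    3
LCS length = dp[6][5] = 3

3


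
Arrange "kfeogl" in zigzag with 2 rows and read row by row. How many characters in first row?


Zigzag "kfeogl" into 2 rows:
Placing characters:
  'k' => row 0
  'f' => row 1
  'e' => row 0
  'o' => row 1
  'g' => row 0
  'l' => row 1
Rows:
  Row 0: "keg"
  Row 1: "fol"
First row length: 3

3


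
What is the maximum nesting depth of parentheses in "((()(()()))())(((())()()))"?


Input: "((()(()()))())(((())()()))"
Tracking depth:
  Position 0 '(': depth becomes 1
  Position 1 '(': depth becomes 2
  Position 2 '(': depth becomes 3
  Position 3 ')': depth becomes 2
  Position 4 '(': depth becomes 3
  Position 5 '(': depth becomes 4
  Position 6 ')': depth becomes 3
  Position 7 '(': depth becomes 4
  Position 8 ')': depth becomes 3
  Position 9 ')': depth becomes 2
  Position 10 ')': depth becomes 1
  Position 11 '(': depth becomes 2
  Position 12 ')': depth becomes 1
  Position 13 ')': depth becomes 0
  Position 14 '(': depth becomes 1
  Position 15 '(': depth becomes 2
  Position 16 '(': depth becomes 3
  Position 17 '(': depth becomes 4
  Position 18 ')': depth becomes 3
  Position 19 ')': depth becomes 2
  Position 20 '(': depth becomes 3
  Position 21 ')': depth becomes 2
  Position 22 '(': depth becomes 3
  Position 23 ')': depth becomes 2
  Position 24 ')': depth becomes 1
  Position 25 ')': depth becomes 0
Maximum depth reached: 4

4


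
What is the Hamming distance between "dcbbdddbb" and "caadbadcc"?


Comparing "dcbbdddbb" and "caadbadcc" position by position:
  Position 0: 'd' vs 'c' => differ
  Position 1: 'c' vs 'a' => differ
  Position 2: 'b' vs 'a' => differ
  Position 3: 'b' vs 'd' => differ
  Position 4: 'd' vs 'b' => differ
  Position 5: 'd' vs 'a' => differ
  Position 6: 'd' vs 'd' => same
  Position 7: 'b' vs 'c' => differ
  Position 8: 'b' vs 'c' => differ
Total differences (Hamming distance): 8

8


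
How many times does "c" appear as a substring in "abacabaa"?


Searching for "c" in "abacabaa"
Scanning each position:
  Position 0: "a" => no
  Position 1: "b" => no
  Position 2: "a" => no
  Position 3: "c" => MATCH
  Position 4: "a" => no
  Position 5: "b" => no
  Position 6: "a" => no
  Position 7: "a" => no
Total occurrences: 1

1


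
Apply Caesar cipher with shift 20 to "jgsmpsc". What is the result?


Caesar cipher: shift "jgsmpsc" by 20
  'j' (pos 9) + 20 = pos 3 = 'd'
  'g' (pos 6) + 20 = pos 0 = 'a'
  's' (pos 18) + 20 = pos 12 = 'm'
  'm' (pos 12) + 20 = pos 6 = 'g'
  'p' (pos 15) + 20 = pos 9 = 'j'
  's' (pos 18) + 20 = pos 12 = 'm'
  'c' (pos 2) + 20 = pos 22 = 'w'
Result: damgjmw

damgjmw


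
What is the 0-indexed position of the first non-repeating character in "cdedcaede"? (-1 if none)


Input: cdedcaede
Character frequencies:
  'a': 1
  'c': 2
  'd': 3
  'e': 3
Scanning left to right for freq == 1:
  Position 0 ('c'): freq=2, skip
  Position 1 ('d'): freq=3, skip
  Position 2 ('e'): freq=3, skip
  Position 3 ('d'): freq=3, skip
  Position 4 ('c'): freq=2, skip
  Position 5 ('a'): unique! => answer = 5

5


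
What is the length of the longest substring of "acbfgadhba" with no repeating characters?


Input: "acbfgadhba"
Sliding window (track last position of each char):
  Position 0 ('a'): window [0,0] length 1 -- new best
  Position 1 ('c'): window [0,1] length 2 -- new best
  Position 2 ('b'): window [0,2] length 3 -- new best
  Position 3 ('f'): window [0,3] length 4 -- new best
  Position 4 ('g'): window [0,4] length 5 -- new best
  Position 5 ('a'): repeat (last at 0), move window start to 1
  Position 5 ('a'): window [1,5] length 5
  Position 6 ('d'): window [1,6] length 6 -- new best
  Position 7 ('h'): window [1,7] length 7 -- new best
  Position 8 ('b'): repeat (last at 2), move window start to 3
  Position 8 ('b'): window [3,8] length 6
  Position 9 ('a'): repeat (last at 5), move window start to 6
  Position 9 ('a'): window [6,9] length 4
Longest substring with no repeats: "cbfgadh" with length 7

7


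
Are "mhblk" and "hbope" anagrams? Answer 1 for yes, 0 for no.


Strings: "mhblk", "hbope"
Sorted first:  bhklm
Sorted second: behop
Differ at position 1: 'h' vs 'e' => not anagrams

0


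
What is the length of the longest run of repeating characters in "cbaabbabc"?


Input: "cbaabbabc"
Scanning for longest run:
  Position 1 ('b'): new char, reset run to 1
  Position 2 ('a'): new char, reset run to 1
  Position 3 ('a'): continues run of 'a', length=2
  Position 4 ('b'): new char, reset run to 1
  Position 5 ('b'): continues run of 'b', length=2
  Position 6 ('a'): new char, reset run to 1
  Position 7 ('b'): new char, reset run to 1
  Position 8 ('c'): new char, reset run to 1
Longest run: 'a' with length 2

2


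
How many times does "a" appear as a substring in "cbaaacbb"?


Searching for "a" in "cbaaacbb"
Scanning each position:
  Position 0: "c" => no
  Position 1: "b" => no
  Position 2: "a" => MATCH
  Position 3: "a" => MATCH
  Position 4: "a" => MATCH
  Position 5: "c" => no
  Position 6: "b" => no
  Position 7: "b" => no
Total occurrences: 3

3


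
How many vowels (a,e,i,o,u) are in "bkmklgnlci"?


Input: bkmklgnlci
Checking each character:
  'b' at position 0: consonant
  'k' at position 1: consonant
  'm' at position 2: consonant
  'k' at position 3: consonant
  'l' at position 4: consonant
  'g' at position 5: consonant
  'n' at position 6: consonant
  'l' at position 7: consonant
  'c' at position 8: consonant
  'i' at position 9: vowel (running total: 1)
Total vowels: 1

1


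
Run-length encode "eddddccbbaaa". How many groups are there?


Input: eddddccbbaaa
Scanning for consecutive runs:
  Group 1: 'e' x 1 (positions 0-0)
  Group 2: 'd' x 4 (positions 1-4)
  Group 3: 'c' x 2 (positions 5-6)
  Group 4: 'b' x 2 (positions 7-8)
  Group 5: 'a' x 3 (positions 9-11)
Total groups: 5

5


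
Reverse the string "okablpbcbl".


Input: okablpbcbl
Reading characters right to left:
  Position 9: 'l'
  Position 8: 'b'
  Position 7: 'c'
  Position 6: 'b'
  Position 5: 'p'
  Position 4: 'l'
  Position 3: 'b'
  Position 2: 'a'
  Position 1: 'k'
  Position 0: 'o'
Reversed: lbcbplbako

lbcbplbako


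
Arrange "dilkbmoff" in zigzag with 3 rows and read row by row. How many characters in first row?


Zigzag "dilkbmoff" into 3 rows:
Placing characters:
  'd' => row 0
  'i' => row 1
  'l' => row 2
  'k' => row 1
  'b' => row 0
  'm' => row 1
  'o' => row 2
  'f' => row 1
  'f' => row 0
Rows:
  Row 0: "dbf"
  Row 1: "ikmf"
  Row 2: "lo"
First row length: 3

3


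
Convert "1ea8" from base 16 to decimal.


Input: "1ea8" in base 16
Positional expansion:
  Digit '1' (value 1) x 16^3 = 4096
  Digit 'e' (value 14) x 16^2 = 3584
  Digit 'a' (value 10) x 16^1 = 160
  Digit '8' (value 8) x 16^0 = 8
Sum = 7848

7848


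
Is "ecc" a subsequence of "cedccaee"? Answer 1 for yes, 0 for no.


Check if "ecc" is a subsequence of "cedccaee"
Greedy scan:
  Position 0 ('c'): no match needed
  Position 1 ('e'): matches sub[0] = 'e'
  Position 2 ('d'): no match needed
  Position 3 ('c'): matches sub[1] = 'c'
  Position 4 ('c'): matches sub[2] = 'c'
  Position 5 ('a'): no match needed
  Position 6 ('e'): no match needed
  Position 7 ('e'): no match needed
All 3 characters matched => is a subsequence

1


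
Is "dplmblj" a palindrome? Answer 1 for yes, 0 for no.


Input: dplmblj
Reversed: jlbmlpd
  Compare pos 0 ('d') with pos 6 ('j'): MISMATCH
  Compare pos 1 ('p') with pos 5 ('l'): MISMATCH
  Compare pos 2 ('l') with pos 4 ('b'): MISMATCH
Result: not a palindrome

0


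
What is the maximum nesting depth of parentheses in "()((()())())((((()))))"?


Input: "()((()())())((((()))))"
Tracking depth:
  Position 0 '(': depth becomes 1
  Position 1 ')': depth becomes 0
  Position 2 '(': depth becomes 1
  Position 3 '(': depth becomes 2
  Position 4 '(': depth becomes 3
  Position 5 ')': depth becomes 2
  Position 6 '(': depth becomes 3
  Position 7 ')': depth becomes 2
  Position 8 ')': depth becomes 1
  Position 9 '(': depth becomes 2
  Position 10 ')': depth becomes 1
  Position 11 ')': depth becomes 0
  Position 12 '(': depth becomes 1
  Position 13 '(': depth becomes 2
  Position 14 '(': depth becomes 3
  Position 15 '(': depth becomes 4
  Position 16 '(': depth becomes 5
  Position 17 ')': depth becomes 4
  Position 18 ')': depth becomes 3
  Position 19 ')': depth becomes 2
  Position 20 ')': depth becomes 1
  Position 21 ')': depth becomes 0
Maximum depth reached: 5

5


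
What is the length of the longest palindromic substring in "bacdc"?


Input: "bacdc"
Checking substrings for palindromes:
  [2:5] "cdc" (len 3) => palindrome
Longest palindromic substring: "cdc" with length 3

3


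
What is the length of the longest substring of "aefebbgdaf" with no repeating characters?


Input: "aefebbgdaf"
Sliding window (track last position of each char):
  Position 0 ('a'): window [0,0] length 1 -- new best
  Position 1 ('e'): window [0,1] length 2 -- new best
  Position 2 ('f'): window [0,2] length 3 -- new best
  Position 3 ('e'): repeat (last at 1), move window start to 2
  Position 3 ('e'): window [2,3] length 2
  Position 4 ('b'): window [2,4] length 3
  Position 5 ('b'): repeat (last at 4), move window start to 5
  Position 5 ('b'): window [5,5] length 1
  Position 6 ('g'): window [5,6] length 2
  Position 7 ('d'): window [5,7] length 3
  Position 8 ('a'): window [5,8] length 4 -- new best
  Position 9 ('f'): window [5,9] length 5 -- new best
Longest substring with no repeats: "bgdaf" with length 5

5


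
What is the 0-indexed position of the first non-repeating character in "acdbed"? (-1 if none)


Input: acdbed
Character frequencies:
  'a': 1
  'b': 1
  'c': 1
  'd': 2
  'e': 1
Scanning left to right for freq == 1:
  Position 0 ('a'): unique! => answer = 0

0


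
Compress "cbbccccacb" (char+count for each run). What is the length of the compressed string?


Input: cbbccccacb
Runs:
  'c' x 1 => "c1"
  'b' x 2 => "b2"
  'c' x 4 => "c4"
  'a' x 1 => "a1"
  'c' x 1 => "c1"
  'b' x 1 => "b1"
Compressed: "c1b2c4a1c1b1"
Compressed length: 12

12


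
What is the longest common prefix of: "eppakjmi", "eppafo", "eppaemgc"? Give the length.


Words: eppakjmi, eppafo, eppaemgc
  Position 0: all 'e' => match
  Position 1: all 'p' => match
  Position 2: all 'p' => match
  Position 3: all 'a' => match
  Position 4: ('k', 'f', 'e') => mismatch, stop
LCP = "eppa" (length 4)

4


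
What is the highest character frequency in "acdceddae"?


Input: acdceddae
Character counts:
  'a': 2
  'c': 2
  'd': 3
  'e': 2
Maximum frequency: 3

3


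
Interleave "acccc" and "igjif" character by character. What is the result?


Interleaving "acccc" and "igjif":
  Position 0: 'a' from first, 'i' from second => "ai"
  Position 1: 'c' from first, 'g' from second => "cg"
  Position 2: 'c' from first, 'j' from second => "cj"
  Position 3: 'c' from first, 'i' from second => "ci"
  Position 4: 'c' from first, 'f' from second => "cf"
Result: aicgcjcicf

aicgcjcicf


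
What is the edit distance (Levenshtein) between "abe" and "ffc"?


Computing edit distance: "abe" -> "ffc"
DP table:
           f    f    c
      0    1    2    3
  a   1    1    2    3
  b   2    2    2    3
  e   3    3    3    3
Edit distance = dp[3][3] = 3

3


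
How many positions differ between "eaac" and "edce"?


Comparing "eaac" and "edce" position by position:
  Position 0: 'e' vs 'e' => same
  Position 1: 'a' vs 'd' => DIFFER
  Position 2: 'a' vs 'c' => DIFFER
  Position 3: 'c' vs 'e' => DIFFER
Positions that differ: 3

3


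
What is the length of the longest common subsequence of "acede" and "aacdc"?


LCS of "acede" and "aacdc"
DP table:
           a    a    c    d    c
      0    0    0    0    0    0
  a   0    1    1    1    1    1
  c   0    1    1    2    2    2
  e   0    1    1    2    2    2
  d   0    1    1    2    3    3
  e   0    1    1    2    3    3
LCS length = dp[5][5] = 3

3


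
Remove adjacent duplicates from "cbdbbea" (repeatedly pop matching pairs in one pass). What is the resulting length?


Input: cbdbbea
Stack-based adjacent duplicate removal:
  Read 'c': push. Stack: c
  Read 'b': push. Stack: cb
  Read 'd': push. Stack: cbd
  Read 'b': push. Stack: cbdb
  Read 'b': matches stack top 'b' => pop. Stack: cbd
  Read 'e': push. Stack: cbde
  Read 'a': push. Stack: cbdea
Final stack: "cbdea" (length 5)

5


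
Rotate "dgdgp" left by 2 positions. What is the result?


Input: "dgdgp", rotate left by 2
First 2 characters: "dg"
Remaining characters: "dgp"
Concatenate remaining + first: "dgp" + "dg" = "dgpdg"

dgpdg


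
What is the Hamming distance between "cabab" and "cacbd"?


Comparing "cabab" and "cacbd" position by position:
  Position 0: 'c' vs 'c' => same
  Position 1: 'a' vs 'a' => same
  Position 2: 'b' vs 'c' => differ
  Position 3: 'a' vs 'b' => differ
  Position 4: 'b' vs 'd' => differ
Total differences (Hamming distance): 3

3


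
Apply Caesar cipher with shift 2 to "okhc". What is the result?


Caesar cipher: shift "okhc" by 2
  'o' (pos 14) + 2 = pos 16 = 'q'
  'k' (pos 10) + 2 = pos 12 = 'm'
  'h' (pos 7) + 2 = pos 9 = 'j'
  'c' (pos 2) + 2 = pos 4 = 'e'
Result: qmje

qmje


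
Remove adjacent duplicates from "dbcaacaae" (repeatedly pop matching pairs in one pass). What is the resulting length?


Input: dbcaacaae
Stack-based adjacent duplicate removal:
  Read 'd': push. Stack: d
  Read 'b': push. Stack: db
  Read 'c': push. Stack: dbc
  Read 'a': push. Stack: dbca
  Read 'a': matches stack top 'a' => pop. Stack: dbc
  Read 'c': matches stack top 'c' => pop. Stack: db
  Read 'a': push. Stack: dba
  Read 'a': matches stack top 'a' => pop. Stack: db
  Read 'e': push. Stack: dbe
Final stack: "dbe" (length 3)

3


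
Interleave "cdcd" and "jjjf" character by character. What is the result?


Interleaving "cdcd" and "jjjf":
  Position 0: 'c' from first, 'j' from second => "cj"
  Position 1: 'd' from first, 'j' from second => "dj"
  Position 2: 'c' from first, 'j' from second => "cj"
  Position 3: 'd' from first, 'f' from second => "df"
Result: cjdjcjdf

cjdjcjdf


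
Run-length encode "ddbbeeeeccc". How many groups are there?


Input: ddbbeeeeccc
Scanning for consecutive runs:
  Group 1: 'd' x 2 (positions 0-1)
  Group 2: 'b' x 2 (positions 2-3)
  Group 3: 'e' x 4 (positions 4-7)
  Group 4: 'c' x 3 (positions 8-10)
Total groups: 4

4


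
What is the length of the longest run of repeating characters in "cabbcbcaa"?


Input: "cabbcbcaa"
Scanning for longest run:
  Position 1 ('a'): new char, reset run to 1
  Position 2 ('b'): new char, reset run to 1
  Position 3 ('b'): continues run of 'b', length=2
  Position 4 ('c'): new char, reset run to 1
  Position 5 ('b'): new char, reset run to 1
  Position 6 ('c'): new char, reset run to 1
  Position 7 ('a'): new char, reset run to 1
  Position 8 ('a'): continues run of 'a', length=2
Longest run: 'b' with length 2

2


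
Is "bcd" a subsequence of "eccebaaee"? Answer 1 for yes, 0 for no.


Check if "bcd" is a subsequence of "eccebaaee"
Greedy scan:
  Position 0 ('e'): no match needed
  Position 1 ('c'): no match needed
  Position 2 ('c'): no match needed
  Position 3 ('e'): no match needed
  Position 4 ('b'): matches sub[0] = 'b'
  Position 5 ('a'): no match needed
  Position 6 ('a'): no match needed
  Position 7 ('e'): no match needed
  Position 8 ('e'): no match needed
Only matched 1/3 characters => not a subsequence

0


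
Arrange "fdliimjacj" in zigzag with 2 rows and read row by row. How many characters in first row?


Zigzag "fdliimjacj" into 2 rows:
Placing characters:
  'f' => row 0
  'd' => row 1
  'l' => row 0
  'i' => row 1
  'i' => row 0
  'm' => row 1
  'j' => row 0
  'a' => row 1
  'c' => row 0
  'j' => row 1
Rows:
  Row 0: "flijc"
  Row 1: "dimaj"
First row length: 5

5


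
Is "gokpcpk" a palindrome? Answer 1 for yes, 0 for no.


Input: gokpcpk
Reversed: kpcpkog
  Compare pos 0 ('g') with pos 6 ('k'): MISMATCH
  Compare pos 1 ('o') with pos 5 ('p'): MISMATCH
  Compare pos 2 ('k') with pos 4 ('c'): MISMATCH
Result: not a palindrome

0


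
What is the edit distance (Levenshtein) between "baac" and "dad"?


Computing edit distance: "baac" -> "dad"
DP table:
           d    a    d
      0    1    2    3
  b   1    1    2    3
  a   2    2    1    2
  a   3    3    2    2
  c   4    4    3    3
Edit distance = dp[4][3] = 3

3


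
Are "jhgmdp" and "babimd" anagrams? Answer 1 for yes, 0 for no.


Strings: "jhgmdp", "babimd"
Sorted first:  dghjmp
Sorted second: abbdim
Differ at position 0: 'd' vs 'a' => not anagrams

0


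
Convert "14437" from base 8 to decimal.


Input: "14437" in base 8
Positional expansion:
  Digit '1' (value 1) x 8^4 = 4096
  Digit '4' (value 4) x 8^3 = 2048
  Digit '4' (value 4) x 8^2 = 256
  Digit '3' (value 3) x 8^1 = 24
  Digit '7' (value 7) x 8^0 = 7
Sum = 6431

6431


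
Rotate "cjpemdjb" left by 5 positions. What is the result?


Input: "cjpemdjb", rotate left by 5
First 5 characters: "cjpem"
Remaining characters: "djb"
Concatenate remaining + first: "djb" + "cjpem" = "djbcjpem"

djbcjpem


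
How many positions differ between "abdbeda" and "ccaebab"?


Comparing "abdbeda" and "ccaebab" position by position:
  Position 0: 'a' vs 'c' => DIFFER
  Position 1: 'b' vs 'c' => DIFFER
  Position 2: 'd' vs 'a' => DIFFER
  Position 3: 'b' vs 'e' => DIFFER
  Position 4: 'e' vs 'b' => DIFFER
  Position 5: 'd' vs 'a' => DIFFER
  Position 6: 'a' vs 'b' => DIFFER
Positions that differ: 7

7


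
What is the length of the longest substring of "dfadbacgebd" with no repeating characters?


Input: "dfadbacgebd"
Sliding window (track last position of each char):
  Position 0 ('d'): window [0,0] length 1 -- new best
  Position 1 ('f'): window [0,1] length 2 -- new best
  Position 2 ('a'): window [0,2] length 3 -- new best
  Position 3 ('d'): repeat (last at 0), move window start to 1
  Position 3 ('d'): window [1,3] length 3
  Position 4 ('b'): window [1,4] length 4 -- new best
  Position 5 ('a'): repeat (last at 2), move window start to 3
  Position 5 ('a'): window [3,5] length 3
  Position 6 ('c'): window [3,6] length 4
  Position 7 ('g'): window [3,7] length 5 -- new best
  Position 8 ('e'): window [3,8] length 6 -- new best
  Position 9 ('b'): repeat (last at 4), move window start to 5
  Position 9 ('b'): window [5,9] length 5
  Position 10 ('d'): window [5,10] length 6
Longest substring with no repeats: "dbacge" with length 6

6


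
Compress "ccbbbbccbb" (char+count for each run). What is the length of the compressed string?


Input: ccbbbbccbb
Runs:
  'c' x 2 => "c2"
  'b' x 4 => "b4"
  'c' x 2 => "c2"
  'b' x 2 => "b2"
Compressed: "c2b4c2b2"
Compressed length: 8

8


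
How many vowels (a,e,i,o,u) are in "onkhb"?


Input: onkhb
Checking each character:
  'o' at position 0: vowel (running total: 1)
  'n' at position 1: consonant
  'k' at position 2: consonant
  'h' at position 3: consonant
  'b' at position 4: consonant
Total vowels: 1

1


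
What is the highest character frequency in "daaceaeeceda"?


Input: daaceaeeceda
Character counts:
  'a': 4
  'c': 2
  'd': 2
  'e': 4
Maximum frequency: 4

4


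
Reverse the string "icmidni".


Input: icmidni
Reading characters right to left:
  Position 6: 'i'
  Position 5: 'n'
  Position 4: 'd'
  Position 3: 'i'
  Position 2: 'm'
  Position 1: 'c'
  Position 0: 'i'
Reversed: indimci

indimci


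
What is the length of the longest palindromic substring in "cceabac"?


Input: "cceabac"
Checking substrings for palindromes:
  [3:6] "aba" (len 3) => palindrome
  [0:2] "cc" (len 2) => palindrome
Longest palindromic substring: "aba" with length 3

3


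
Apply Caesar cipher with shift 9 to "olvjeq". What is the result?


Caesar cipher: shift "olvjeq" by 9
  'o' (pos 14) + 9 = pos 23 = 'x'
  'l' (pos 11) + 9 = pos 20 = 'u'
  'v' (pos 21) + 9 = pos 4 = 'e'
  'j' (pos 9) + 9 = pos 18 = 's'
  'e' (pos 4) + 9 = pos 13 = 'n'
  'q' (pos 16) + 9 = pos 25 = 'z'
Result: xuesnz

xuesnz


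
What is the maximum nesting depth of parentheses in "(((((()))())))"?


Input: "(((((()))())))"
Tracking depth:
  Position 0 '(': depth becomes 1
  Position 1 '(': depth becomes 2
  Position 2 '(': depth becomes 3
  Position 3 '(': depth becomes 4
  Position 4 '(': depth becomes 5
  Position 5 '(': depth becomes 6
  Position 6 ')': depth becomes 5
  Position 7 ')': depth becomes 4
  Position 8 ')': depth becomes 3
  Position 9 '(': depth becomes 4
  Position 10 ')': depth becomes 3
  Position 11 ')': depth becomes 2
  Position 12 ')': depth becomes 1
  Position 13 ')': depth becomes 0
Maximum depth reached: 6

6


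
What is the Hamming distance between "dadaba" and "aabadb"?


Comparing "dadaba" and "aabadb" position by position:
  Position 0: 'd' vs 'a' => differ
  Position 1: 'a' vs 'a' => same
  Position 2: 'd' vs 'b' => differ
  Position 3: 'a' vs 'a' => same
  Position 4: 'b' vs 'd' => differ
  Position 5: 'a' vs 'b' => differ
Total differences (Hamming distance): 4

4


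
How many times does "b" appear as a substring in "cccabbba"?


Searching for "b" in "cccabbba"
Scanning each position:
  Position 0: "c" => no
  Position 1: "c" => no
  Position 2: "c" => no
  Position 3: "a" => no
  Position 4: "b" => MATCH
  Position 5: "b" => MATCH
  Position 6: "b" => MATCH
  Position 7: "a" => no
Total occurrences: 3

3


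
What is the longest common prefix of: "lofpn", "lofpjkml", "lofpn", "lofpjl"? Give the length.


Words: lofpn, lofpjkml, lofpn, lofpjl
  Position 0: all 'l' => match
  Position 1: all 'o' => match
  Position 2: all 'f' => match
  Position 3: all 'p' => match
  Position 4: ('n', 'j', 'n', 'j') => mismatch, stop
LCP = "lofp" (length 4)

4


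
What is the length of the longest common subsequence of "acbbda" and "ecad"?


LCS of "acbbda" and "ecad"
DP table:
           e    c    a    d
      0    0    0    0    0
  a   0    0    0    1    1
  c   0    0    1    1    1
  b   0    0    1    1    1
  b   0    0    1    1    1
  d   0    0    1    1    2
  a   0    0    1    2    2
LCS length = dp[6][4] = 2

2


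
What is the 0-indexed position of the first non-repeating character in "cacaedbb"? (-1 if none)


Input: cacaedbb
Character frequencies:
  'a': 2
  'b': 2
  'c': 2
  'd': 1
  'e': 1
Scanning left to right for freq == 1:
  Position 0 ('c'): freq=2, skip
  Position 1 ('a'): freq=2, skip
  Position 2 ('c'): freq=2, skip
  Position 3 ('a'): freq=2, skip
  Position 4 ('e'): unique! => answer = 4

4


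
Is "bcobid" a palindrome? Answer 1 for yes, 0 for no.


Input: bcobid
Reversed: dibocb
  Compare pos 0 ('b') with pos 5 ('d'): MISMATCH
  Compare pos 1 ('c') with pos 4 ('i'): MISMATCH
  Compare pos 2 ('o') with pos 3 ('b'): MISMATCH
Result: not a palindrome

0


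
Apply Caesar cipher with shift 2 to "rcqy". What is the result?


Caesar cipher: shift "rcqy" by 2
  'r' (pos 17) + 2 = pos 19 = 't'
  'c' (pos 2) + 2 = pos 4 = 'e'
  'q' (pos 16) + 2 = pos 18 = 's'
  'y' (pos 24) + 2 = pos 0 = 'a'
Result: tesa

tesa


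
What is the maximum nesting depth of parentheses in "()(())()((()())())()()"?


Input: "()(())()((()())())()()"
Tracking depth:
  Position 0 '(': depth becomes 1
  Position 1 ')': depth becomes 0
  Position 2 '(': depth becomes 1
  Position 3 '(': depth becomes 2
  Position 4 ')': depth becomes 1
  Position 5 ')': depth becomes 0
  Position 6 '(': depth becomes 1
  Position 7 ')': depth becomes 0
  Position 8 '(': depth becomes 1
  Position 9 '(': depth becomes 2
  Position 10 '(': depth becomes 3
  Position 11 ')': depth becomes 2
  Position 12 '(': depth becomes 3
  Position 13 ')': depth becomes 2
  Position 14 ')': depth becomes 1
  Position 15 '(': depth becomes 2
  Position 16 ')': depth becomes 1
  Position 17 ')': depth becomes 0
  Position 18 '(': depth becomes 1
  Position 19 ')': depth becomes 0
  Position 20 '(': depth becomes 1
  Position 21 ')': depth becomes 0
Maximum depth reached: 3

3


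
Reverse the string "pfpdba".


Input: pfpdba
Reading characters right to left:
  Position 5: 'a'
  Position 4: 'b'
  Position 3: 'd'
  Position 2: 'p'
  Position 1: 'f'
  Position 0: 'p'
Reversed: abdpfp

abdpfp


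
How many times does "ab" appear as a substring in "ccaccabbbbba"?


Searching for "ab" in "ccaccabbbbba"
Scanning each position:
  Position 0: "cc" => no
  Position 1: "ca" => no
  Position 2: "ac" => no
  Position 3: "cc" => no
  Position 4: "ca" => no
  Position 5: "ab" => MATCH
  Position 6: "bb" => no
  Position 7: "bb" => no
  Position 8: "bb" => no
  Position 9: "bb" => no
  Position 10: "ba" => no
Total occurrences: 1

1


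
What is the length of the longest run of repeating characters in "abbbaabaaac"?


Input: "abbbaabaaac"
Scanning for longest run:
  Position 1 ('b'): new char, reset run to 1
  Position 2 ('b'): continues run of 'b', length=2
  Position 3 ('b'): continues run of 'b', length=3
  Position 4 ('a'): new char, reset run to 1
  Position 5 ('a'): continues run of 'a', length=2
  Position 6 ('b'): new char, reset run to 1
  Position 7 ('a'): new char, reset run to 1
  Position 8 ('a'): continues run of 'a', length=2
  Position 9 ('a'): continues run of 'a', length=3
  Position 10 ('c'): new char, reset run to 1
Longest run: 'b' with length 3

3


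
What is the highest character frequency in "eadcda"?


Input: eadcda
Character counts:
  'a': 2
  'c': 1
  'd': 2
  'e': 1
Maximum frequency: 2

2


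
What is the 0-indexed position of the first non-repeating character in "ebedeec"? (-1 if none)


Input: ebedeec
Character frequencies:
  'b': 1
  'c': 1
  'd': 1
  'e': 4
Scanning left to right for freq == 1:
  Position 0 ('e'): freq=4, skip
  Position 1 ('b'): unique! => answer = 1

1


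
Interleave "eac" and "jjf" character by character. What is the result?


Interleaving "eac" and "jjf":
  Position 0: 'e' from first, 'j' from second => "ej"
  Position 1: 'a' from first, 'j' from second => "aj"
  Position 2: 'c' from first, 'f' from second => "cf"
Result: ejajcf

ejajcf


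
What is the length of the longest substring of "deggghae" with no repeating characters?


Input: "deggghae"
Sliding window (track last position of each char):
  Position 0 ('d'): window [0,0] length 1 -- new best
  Position 1 ('e'): window [0,1] length 2 -- new best
  Position 2 ('g'): window [0,2] length 3 -- new best
  Position 3 ('g'): repeat (last at 2), move window start to 3
  Position 3 ('g'): window [3,3] length 1
  Position 4 ('g'): repeat (last at 3), move window start to 4
  Position 4 ('g'): window [4,4] length 1
  Position 5 ('h'): window [4,5] length 2
  Position 6 ('a'): window [4,6] length 3
  Position 7 ('e'): window [4,7] length 4 -- new best
Longest substring with no repeats: "ghae" with length 4

4


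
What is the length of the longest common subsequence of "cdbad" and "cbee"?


LCS of "cdbad" and "cbee"
DP table:
           c    b    e    e
      0    0    0    0    0
  c   0    1    1    1    1
  d   0    1    1    1    1
  b   0    1    2    2    2
  a   0    1    2    2    2
  d   0    1    2    2    2
LCS length = dp[5][4] = 2

2


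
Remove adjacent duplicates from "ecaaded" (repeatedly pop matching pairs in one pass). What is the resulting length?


Input: ecaaded
Stack-based adjacent duplicate removal:
  Read 'e': push. Stack: e
  Read 'c': push. Stack: ec
  Read 'a': push. Stack: eca
  Read 'a': matches stack top 'a' => pop. Stack: ec
  Read 'd': push. Stack: ecd
  Read 'e': push. Stack: ecde
  Read 'd': push. Stack: ecded
Final stack: "ecded" (length 5)

5


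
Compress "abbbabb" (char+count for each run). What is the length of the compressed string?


Input: abbbabb
Runs:
  'a' x 1 => "a1"
  'b' x 3 => "b3"
  'a' x 1 => "a1"
  'b' x 2 => "b2"
Compressed: "a1b3a1b2"
Compressed length: 8

8


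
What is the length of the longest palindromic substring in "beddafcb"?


Input: "beddafcb"
Checking substrings for palindromes:
  [2:4] "dd" (len 2) => palindrome
Longest palindromic substring: "dd" with length 2

2


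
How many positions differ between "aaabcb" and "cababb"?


Comparing "aaabcb" and "cababb" position by position:
  Position 0: 'a' vs 'c' => DIFFER
  Position 1: 'a' vs 'a' => same
  Position 2: 'a' vs 'b' => DIFFER
  Position 3: 'b' vs 'a' => DIFFER
  Position 4: 'c' vs 'b' => DIFFER
  Position 5: 'b' vs 'b' => same
Positions that differ: 4

4


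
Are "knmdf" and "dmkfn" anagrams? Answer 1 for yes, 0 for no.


Strings: "knmdf", "dmkfn"
Sorted first:  dfkmn
Sorted second: dfkmn
Sorted forms match => anagrams

1


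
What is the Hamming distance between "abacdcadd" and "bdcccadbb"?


Comparing "abacdcadd" and "bdcccadbb" position by position:
  Position 0: 'a' vs 'b' => differ
  Position 1: 'b' vs 'd' => differ
  Position 2: 'a' vs 'c' => differ
  Position 3: 'c' vs 'c' => same
  Position 4: 'd' vs 'c' => differ
  Position 5: 'c' vs 'a' => differ
  Position 6: 'a' vs 'd' => differ
  Position 7: 'd' vs 'b' => differ
  Position 8: 'd' vs 'b' => differ
Total differences (Hamming distance): 8

8


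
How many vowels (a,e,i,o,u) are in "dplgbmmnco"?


Input: dplgbmmnco
Checking each character:
  'd' at position 0: consonant
  'p' at position 1: consonant
  'l' at position 2: consonant
  'g' at position 3: consonant
  'b' at position 4: consonant
  'm' at position 5: consonant
  'm' at position 6: consonant
  'n' at position 7: consonant
  'c' at position 8: consonant
  'o' at position 9: vowel (running total: 1)
Total vowels: 1

1


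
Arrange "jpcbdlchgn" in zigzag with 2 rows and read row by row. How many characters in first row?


Zigzag "jpcbdlchgn" into 2 rows:
Placing characters:
  'j' => row 0
  'p' => row 1
  'c' => row 0
  'b' => row 1
  'd' => row 0
  'l' => row 1
  'c' => row 0
  'h' => row 1
  'g' => row 0
  'n' => row 1
Rows:
  Row 0: "jcdcg"
  Row 1: "pblhn"
First row length: 5

5


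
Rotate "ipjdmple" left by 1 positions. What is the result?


Input: "ipjdmple", rotate left by 1
First 1 characters: "i"
Remaining characters: "pjdmple"
Concatenate remaining + first: "pjdmple" + "i" = "pjdmplei"

pjdmplei


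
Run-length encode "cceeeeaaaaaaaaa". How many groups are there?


Input: cceeeeaaaaaaaaa
Scanning for consecutive runs:
  Group 1: 'c' x 2 (positions 0-1)
  Group 2: 'e' x 4 (positions 2-5)
  Group 3: 'a' x 9 (positions 6-14)
Total groups: 3

3


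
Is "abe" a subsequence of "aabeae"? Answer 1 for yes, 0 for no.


Check if "abe" is a subsequence of "aabeae"
Greedy scan:
  Position 0 ('a'): matches sub[0] = 'a'
  Position 1 ('a'): no match needed
  Position 2 ('b'): matches sub[1] = 'b'
  Position 3 ('e'): matches sub[2] = 'e'
  Position 4 ('a'): no match needed
  Position 5 ('e'): no match needed
All 3 characters matched => is a subsequence

1


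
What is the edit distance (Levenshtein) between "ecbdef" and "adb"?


Computing edit distance: "ecbdef" -> "adb"
DP table:
           a    d    b
      0    1    2    3
  e   1    1    2    3
  c   2    2    2    3
  b   3    3    3    2
  d   4    4    3    3
  e   5    5    4    4
  f   6    6    5    5
Edit distance = dp[6][3] = 5

5


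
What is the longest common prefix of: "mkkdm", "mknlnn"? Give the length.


Words: mkkdm, mknlnn
  Position 0: all 'm' => match
  Position 1: all 'k' => match
  Position 2: ('k', 'n') => mismatch, stop
LCP = "mk" (length 2)

2


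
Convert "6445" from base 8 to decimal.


Input: "6445" in base 8
Positional expansion:
  Digit '6' (value 6) x 8^3 = 3072
  Digit '4' (value 4) x 8^2 = 256
  Digit '4' (value 4) x 8^1 = 32
  Digit '5' (value 5) x 8^0 = 5
Sum = 3365

3365


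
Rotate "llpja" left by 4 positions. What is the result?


Input: "llpja", rotate left by 4
First 4 characters: "llpj"
Remaining characters: "a"
Concatenate remaining + first: "a" + "llpj" = "allpj"

allpj


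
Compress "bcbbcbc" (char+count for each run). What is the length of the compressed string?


Input: bcbbcbc
Runs:
  'b' x 1 => "b1"
  'c' x 1 => "c1"
  'b' x 2 => "b2"
  'c' x 1 => "c1"
  'b' x 1 => "b1"
  'c' x 1 => "c1"
Compressed: "b1c1b2c1b1c1"
Compressed length: 12

12


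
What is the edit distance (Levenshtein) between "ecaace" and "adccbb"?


Computing edit distance: "ecaace" -> "adccbb"
DP table:
           a    d    c    c    b    b
      0    1    2    3    4    5    6
  e   1    1    2    3    4    5    6
  c   2    2    2    2    3    4    5
  a   3    2    3    3    3    4    5
  a   4    3    3    4    4    4    5
  c   5    4    4    3    4    5    5
  e   6    5    5    4    4    5    6
Edit distance = dp[6][6] = 6

6


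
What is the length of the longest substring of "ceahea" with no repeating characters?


Input: "ceahea"
Sliding window (track last position of each char):
  Position 0 ('c'): window [0,0] length 1 -- new best
  Position 1 ('e'): window [0,1] length 2 -- new best
  Position 2 ('a'): window [0,2] length 3 -- new best
  Position 3 ('h'): window [0,3] length 4 -- new best
  Position 4 ('e'): repeat (last at 1), move window start to 2
  Position 4 ('e'): window [2,4] length 3
  Position 5 ('a'): repeat (last at 2), move window start to 3
  Position 5 ('a'): window [3,5] length 3
Longest substring with no repeats: "ceah" with length 4

4


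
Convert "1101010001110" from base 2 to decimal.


Input: "1101010001110" in base 2
Positional expansion:
  Digit '1' (value 1) x 2^12 = 4096
  Digit '1' (value 1) x 2^11 = 2048
  Digit '0' (value 0) x 2^10 = 0
  Digit '1' (value 1) x 2^9 = 512
  Digit '0' (value 0) x 2^8 = 0
  Digit '1' (value 1) x 2^7 = 128
  Digit '0' (value 0) x 2^6 = 0
  Digit '0' (value 0) x 2^5 = 0
  Digit '0' (value 0) x 2^4 = 0
  Digit '1' (value 1) x 2^3 = 8
  Digit '1' (value 1) x 2^2 = 4
  Digit '1' (value 1) x 2^1 = 2
  Digit '0' (value 0) x 2^0 = 0
Sum = 6798

6798


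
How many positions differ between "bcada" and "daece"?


Comparing "bcada" and "daece" position by position:
  Position 0: 'b' vs 'd' => DIFFER
  Position 1: 'c' vs 'a' => DIFFER
  Position 2: 'a' vs 'e' => DIFFER
  Position 3: 'd' vs 'c' => DIFFER
  Position 4: 'a' vs 'e' => DIFFER
Positions that differ: 5

5


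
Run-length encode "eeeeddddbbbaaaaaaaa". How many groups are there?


Input: eeeeddddbbbaaaaaaaa
Scanning for consecutive runs:
  Group 1: 'e' x 4 (positions 0-3)
  Group 2: 'd' x 4 (positions 4-7)
  Group 3: 'b' x 3 (positions 8-10)
  Group 4: 'a' x 8 (positions 11-18)
Total groups: 4

4


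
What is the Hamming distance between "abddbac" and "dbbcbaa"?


Comparing "abddbac" and "dbbcbaa" position by position:
  Position 0: 'a' vs 'd' => differ
  Position 1: 'b' vs 'b' => same
  Position 2: 'd' vs 'b' => differ
  Position 3: 'd' vs 'c' => differ
  Position 4: 'b' vs 'b' => same
  Position 5: 'a' vs 'a' => same
  Position 6: 'c' vs 'a' => differ
Total differences (Hamming distance): 4

4
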